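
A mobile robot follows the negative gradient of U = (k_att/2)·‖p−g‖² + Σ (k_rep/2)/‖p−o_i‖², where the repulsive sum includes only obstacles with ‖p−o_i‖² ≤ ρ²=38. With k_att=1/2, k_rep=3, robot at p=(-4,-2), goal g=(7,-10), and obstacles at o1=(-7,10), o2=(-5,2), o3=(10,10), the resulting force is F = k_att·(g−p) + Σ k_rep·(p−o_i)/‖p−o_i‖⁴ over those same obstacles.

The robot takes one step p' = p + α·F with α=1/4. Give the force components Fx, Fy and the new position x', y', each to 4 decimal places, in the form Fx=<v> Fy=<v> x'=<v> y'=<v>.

Fx=5.5104 Fy=-4.0415 x'=-2.6224 y'=-3.0104

F_att = 1/2·(g−p) = 1/2·(11,-8) = (5.5000,-4.0000)
o1: d²=153 > ρ²=38 → inactive
o2: d²=17 ≤ ρ²=38; F_rep = 3·(1,-4)/17² = (0.0104,-0.0415)
o3: d²=340 > ρ²=38 → inactive
F = F_att + ΣF_rep = (5.5104,-4.0415)
p' = p + 1/4·F = (-2.6224,-3.0104)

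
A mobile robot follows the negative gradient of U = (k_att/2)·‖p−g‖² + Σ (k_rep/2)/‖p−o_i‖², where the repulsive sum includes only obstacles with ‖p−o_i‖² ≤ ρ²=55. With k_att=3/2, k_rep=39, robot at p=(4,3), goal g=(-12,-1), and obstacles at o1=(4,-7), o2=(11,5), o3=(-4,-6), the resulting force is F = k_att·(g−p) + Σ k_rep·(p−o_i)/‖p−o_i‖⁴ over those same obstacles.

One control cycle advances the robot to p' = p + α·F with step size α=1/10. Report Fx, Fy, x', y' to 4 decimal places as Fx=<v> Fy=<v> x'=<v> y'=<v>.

F_att = 3/2·(g−p) = 3/2·(-16,-4) = (-24.0000,-6.0000)
o1: d²=100 > ρ²=55 → inactive
o2: d²=53 ≤ ρ²=55; F_rep = 39·(-7,-2)/53² = (-0.0972,-0.0278)
o3: d²=145 > ρ²=55 → inactive
F = F_att + ΣF_rep = (-24.0972,-6.0278)
p' = p + 1/10·F = (1.5903,2.3972)

Fx=-24.0972 Fy=-6.0278 x'=1.5903 y'=2.3972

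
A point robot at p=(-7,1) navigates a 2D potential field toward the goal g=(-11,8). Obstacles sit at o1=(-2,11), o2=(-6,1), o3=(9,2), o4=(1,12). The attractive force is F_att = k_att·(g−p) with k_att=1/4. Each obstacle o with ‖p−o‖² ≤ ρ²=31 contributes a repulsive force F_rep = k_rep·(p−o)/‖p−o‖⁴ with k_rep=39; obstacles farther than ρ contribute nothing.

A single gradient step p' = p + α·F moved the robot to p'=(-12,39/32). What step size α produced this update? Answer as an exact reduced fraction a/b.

α = 1/8

F_att = 1/4·(g−p) = 1/4·(-4,7) = (-1.0000,1.7500)
o1: d²=125 > ρ²=31 → inactive
o2: d²=1 ≤ ρ²=31; F_rep = 39·(-1,0)/1² = (-39.0000,0.0000)
o3: d²=257 > ρ²=31 → inactive
o4: d²=185 > ρ²=31 → inactive
F = F_att + ΣF_rep = (-40.0000,1.7500)
Δp = p'−p = (-5.0000,0.2188); α = Δx/Fx = (-5) / (-40) = 1/8
check: Δy/Fy = (7/32) / (7/4) = 1/8 ✓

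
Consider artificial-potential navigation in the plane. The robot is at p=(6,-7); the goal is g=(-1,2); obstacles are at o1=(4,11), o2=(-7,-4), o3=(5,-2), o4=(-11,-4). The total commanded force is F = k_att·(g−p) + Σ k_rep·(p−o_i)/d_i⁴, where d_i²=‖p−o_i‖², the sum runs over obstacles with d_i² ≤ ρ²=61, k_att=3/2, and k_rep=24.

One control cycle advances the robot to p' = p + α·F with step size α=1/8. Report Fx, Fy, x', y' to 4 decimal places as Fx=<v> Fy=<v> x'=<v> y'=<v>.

Fx=-10.4645 Fy=13.3225 x'=4.6919 y'=-5.3347

F_att = 3/2·(g−p) = 3/2·(-7,9) = (-10.5000,13.5000)
o1: d²=328 > ρ²=61 → inactive
o2: d²=178 > ρ²=61 → inactive
o3: d²=26 ≤ ρ²=61; F_rep = 24·(1,-5)/26² = (0.0355,-0.1775)
o4: d²=298 > ρ²=61 → inactive
F = F_att + ΣF_rep = (-10.4645,13.3225)
p' = p + 1/8·F = (4.6919,-5.3347)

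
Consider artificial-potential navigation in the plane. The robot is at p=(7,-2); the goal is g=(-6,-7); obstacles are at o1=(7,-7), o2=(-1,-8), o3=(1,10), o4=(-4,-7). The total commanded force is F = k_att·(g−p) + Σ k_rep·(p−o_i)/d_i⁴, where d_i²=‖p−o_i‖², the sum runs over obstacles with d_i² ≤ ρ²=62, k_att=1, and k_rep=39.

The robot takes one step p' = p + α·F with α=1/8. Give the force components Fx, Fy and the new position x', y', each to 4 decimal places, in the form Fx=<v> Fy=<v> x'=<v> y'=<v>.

F_att = 1·(g−p) = 1·(-13,-5) = (-13.0000,-5.0000)
o1: d²=25 ≤ ρ²=62; F_rep = 39·(0,5)/25² = (0.0000,0.3120)
o2: d²=100 > ρ²=62 → inactive
o3: d²=180 > ρ²=62 → inactive
o4: d²=146 > ρ²=62 → inactive
F = F_att + ΣF_rep = (-13.0000,-4.6880)
p' = p + 1/8·F = (5.3750,-2.5860)

Fx=-13.0000 Fy=-4.6880 x'=5.3750 y'=-2.5860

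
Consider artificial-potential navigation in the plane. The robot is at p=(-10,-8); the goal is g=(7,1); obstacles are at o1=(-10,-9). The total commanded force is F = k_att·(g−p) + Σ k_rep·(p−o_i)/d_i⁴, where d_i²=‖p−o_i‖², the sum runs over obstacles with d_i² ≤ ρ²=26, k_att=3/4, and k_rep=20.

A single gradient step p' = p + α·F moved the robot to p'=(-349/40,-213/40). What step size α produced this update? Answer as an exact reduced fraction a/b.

F_att = 3/4·(g−p) = 3/4·(17,9) = (12.7500,6.7500)
o1: d²=1 ≤ ρ²=26; F_rep = 20·(0,1)/1² = (0.0000,20.0000)
F = F_att + ΣF_rep = (12.7500,26.7500)
Δp = p'−p = (1.2750,2.6750); α = Δx/Fx = (51/40) / (51/4) = 1/10
check: Δy/Fy = (107/40) / (107/4) = 1/10 ✓

α = 1/10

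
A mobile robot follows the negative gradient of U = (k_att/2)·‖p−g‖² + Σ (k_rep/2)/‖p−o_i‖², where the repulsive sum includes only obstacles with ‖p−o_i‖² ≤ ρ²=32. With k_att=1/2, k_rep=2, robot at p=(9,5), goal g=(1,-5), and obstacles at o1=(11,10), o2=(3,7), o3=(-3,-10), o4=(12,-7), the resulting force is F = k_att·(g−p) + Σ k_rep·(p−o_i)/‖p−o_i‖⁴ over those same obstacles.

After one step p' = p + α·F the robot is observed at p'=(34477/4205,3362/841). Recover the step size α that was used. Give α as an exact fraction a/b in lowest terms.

α = 1/5

F_att = 1/2·(g−p) = 1/2·(-8,-10) = (-4.0000,-5.0000)
o1: d²=29 ≤ ρ²=32; F_rep = 2·(-2,-5)/29² = (-0.0048,-0.0119)
o2: d²=40 > ρ²=32 → inactive
o3: d²=369 > ρ²=32 → inactive
o4: d²=153 > ρ²=32 → inactive
F = F_att + ΣF_rep = (-4.0048,-5.0119)
Δp = p'−p = (-0.8010,-1.0024); α = Δx/Fx = (-3368/4205) / (-3368/841) = 1/5
check: Δy/Fy = (-843/841) / (-4215/841) = 1/5 ✓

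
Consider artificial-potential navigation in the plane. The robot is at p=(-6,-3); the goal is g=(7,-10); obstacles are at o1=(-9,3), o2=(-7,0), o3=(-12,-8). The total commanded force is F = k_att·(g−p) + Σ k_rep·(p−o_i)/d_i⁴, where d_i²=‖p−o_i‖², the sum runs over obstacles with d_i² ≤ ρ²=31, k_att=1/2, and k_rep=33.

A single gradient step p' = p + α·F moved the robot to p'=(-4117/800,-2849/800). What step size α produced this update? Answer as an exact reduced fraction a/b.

α = 1/8

F_att = 1/2·(g−p) = 1/2·(13,-7) = (6.5000,-3.5000)
o1: d²=45 > ρ²=31 → inactive
o2: d²=10 ≤ ρ²=31; F_rep = 33·(1,-3)/10² = (0.3300,-0.9900)
o3: d²=61 > ρ²=31 → inactive
F = F_att + ΣF_rep = (6.8300,-4.4900)
Δp = p'−p = (0.8538,-0.5613); α = Δx/Fx = (683/800) / (683/100) = 1/8
check: Δy/Fy = (-449/800) / (-449/100) = 1/8 ✓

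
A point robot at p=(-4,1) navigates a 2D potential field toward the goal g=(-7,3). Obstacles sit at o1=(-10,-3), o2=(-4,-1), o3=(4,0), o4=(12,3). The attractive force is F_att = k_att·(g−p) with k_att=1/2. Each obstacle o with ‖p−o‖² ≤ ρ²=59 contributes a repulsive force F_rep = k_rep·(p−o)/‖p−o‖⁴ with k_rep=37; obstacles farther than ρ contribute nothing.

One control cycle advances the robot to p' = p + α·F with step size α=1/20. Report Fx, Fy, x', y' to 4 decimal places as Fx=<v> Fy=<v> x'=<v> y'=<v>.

F_att = 1/2·(g−p) = 1/2·(-3,2) = (-1.5000,1.0000)
o1: d²=52 ≤ ρ²=59; F_rep = 37·(6,4)/52² = (0.0821,0.0547)
o2: d²=4 ≤ ρ²=59; F_rep = 37·(0,2)/4² = (0.0000,4.6250)
o3: d²=65 > ρ²=59 → inactive
o4: d²=260 > ρ²=59 → inactive
F = F_att + ΣF_rep = (-1.4179,5.6797)
p' = p + 1/20·F = (-4.0709,1.2840)

Fx=-1.4179 Fy=5.6797 x'=-4.0709 y'=1.2840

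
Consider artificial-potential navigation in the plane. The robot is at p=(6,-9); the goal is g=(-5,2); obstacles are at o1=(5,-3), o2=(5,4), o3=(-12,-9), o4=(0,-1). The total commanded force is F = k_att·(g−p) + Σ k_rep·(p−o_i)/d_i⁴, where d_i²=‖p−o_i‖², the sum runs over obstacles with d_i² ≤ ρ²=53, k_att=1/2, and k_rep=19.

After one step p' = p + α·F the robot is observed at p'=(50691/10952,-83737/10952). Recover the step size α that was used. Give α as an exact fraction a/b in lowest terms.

α = 1/4

F_att = 1/2·(g−p) = 1/2·(-11,11) = (-5.5000,5.5000)
o1: d²=37 ≤ ρ²=53; F_rep = 19·(1,-6)/37² = (0.0139,-0.0833)
o2: d²=170 > ρ²=53 → inactive
o3: d²=324 > ρ²=53 → inactive
o4: d²=100 > ρ²=53 → inactive
F = F_att + ΣF_rep = (-5.4861,5.4167)
Δp = p'−p = (-1.3715,1.3542); α = Δx/Fx = (-15021/10952) / (-15021/2738) = 1/4
check: Δy/Fy = (14831/10952) / (14831/2738) = 1/4 ✓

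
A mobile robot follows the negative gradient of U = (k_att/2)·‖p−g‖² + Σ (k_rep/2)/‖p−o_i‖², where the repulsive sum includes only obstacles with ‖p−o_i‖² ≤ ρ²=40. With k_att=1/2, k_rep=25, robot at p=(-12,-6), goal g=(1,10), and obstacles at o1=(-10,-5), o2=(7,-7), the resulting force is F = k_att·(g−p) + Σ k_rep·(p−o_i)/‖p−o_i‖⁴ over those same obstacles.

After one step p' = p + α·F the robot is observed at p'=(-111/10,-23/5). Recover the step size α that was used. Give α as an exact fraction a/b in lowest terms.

α = 1/5

F_att = 1/2·(g−p) = 1/2·(13,16) = (6.5000,8.0000)
o1: d²=5 ≤ ρ²=40; F_rep = 25·(-2,-1)/5² = (-2.0000,-1.0000)
o2: d²=362 > ρ²=40 → inactive
F = F_att + ΣF_rep = (4.5000,7.0000)
Δp = p'−p = (0.9000,1.4000); α = Δx/Fx = (9/10) / (9/2) = 1/5
check: Δy/Fy = (7/5) / (7) = 1/5 ✓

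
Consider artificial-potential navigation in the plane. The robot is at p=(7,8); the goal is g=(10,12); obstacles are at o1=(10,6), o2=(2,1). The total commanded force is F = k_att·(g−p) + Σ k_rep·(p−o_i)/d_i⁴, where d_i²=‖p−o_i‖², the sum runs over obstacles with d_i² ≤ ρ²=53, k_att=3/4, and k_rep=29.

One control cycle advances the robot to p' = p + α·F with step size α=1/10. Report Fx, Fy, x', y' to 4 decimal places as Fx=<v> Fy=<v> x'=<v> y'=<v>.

Fx=1.7352 Fy=3.3432 x'=7.1735 y'=8.3343

F_att = 3/4·(g−p) = 3/4·(3,4) = (2.2500,3.0000)
o1: d²=13 ≤ ρ²=53; F_rep = 29·(-3,2)/13² = (-0.5148,0.3432)
o2: d²=74 > ρ²=53 → inactive
F = F_att + ΣF_rep = (1.7352,3.3432)
p' = p + 1/10·F = (7.1735,8.3343)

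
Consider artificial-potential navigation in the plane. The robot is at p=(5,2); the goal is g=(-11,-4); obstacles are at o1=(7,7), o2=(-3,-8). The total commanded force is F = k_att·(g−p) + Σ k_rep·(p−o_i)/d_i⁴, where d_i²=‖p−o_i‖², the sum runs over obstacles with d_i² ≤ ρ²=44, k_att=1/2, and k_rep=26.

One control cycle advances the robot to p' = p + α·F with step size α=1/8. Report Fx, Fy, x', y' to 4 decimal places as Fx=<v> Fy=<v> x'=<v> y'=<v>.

Fx=-8.0618 Fy=-3.1546 x'=3.9923 y'=1.6057

F_att = 1/2·(g−p) = 1/2·(-16,-6) = (-8.0000,-3.0000)
o1: d²=29 ≤ ρ²=44; F_rep = 26·(-2,-5)/29² = (-0.0618,-0.1546)
o2: d²=164 > ρ²=44 → inactive
F = F_att + ΣF_rep = (-8.0618,-3.1546)
p' = p + 1/8·F = (3.9923,1.6057)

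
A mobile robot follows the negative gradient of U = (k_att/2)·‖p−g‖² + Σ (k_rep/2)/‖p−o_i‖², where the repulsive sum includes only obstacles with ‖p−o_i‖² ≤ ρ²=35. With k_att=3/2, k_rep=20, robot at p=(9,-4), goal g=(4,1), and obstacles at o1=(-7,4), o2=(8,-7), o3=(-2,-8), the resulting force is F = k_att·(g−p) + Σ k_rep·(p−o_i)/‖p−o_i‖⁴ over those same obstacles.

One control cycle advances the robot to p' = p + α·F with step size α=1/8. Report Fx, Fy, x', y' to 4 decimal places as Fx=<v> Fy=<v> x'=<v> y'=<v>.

Fx=-7.3000 Fy=8.1000 x'=8.0875 y'=-2.9875

F_att = 3/2·(g−p) = 3/2·(-5,5) = (-7.5000,7.5000)
o1: d²=320 > ρ²=35 → inactive
o2: d²=10 ≤ ρ²=35; F_rep = 20·(1,3)/10² = (0.2000,0.6000)
o3: d²=137 > ρ²=35 → inactive
F = F_att + ΣF_rep = (-7.3000,8.1000)
p' = p + 1/8·F = (8.0875,-2.9875)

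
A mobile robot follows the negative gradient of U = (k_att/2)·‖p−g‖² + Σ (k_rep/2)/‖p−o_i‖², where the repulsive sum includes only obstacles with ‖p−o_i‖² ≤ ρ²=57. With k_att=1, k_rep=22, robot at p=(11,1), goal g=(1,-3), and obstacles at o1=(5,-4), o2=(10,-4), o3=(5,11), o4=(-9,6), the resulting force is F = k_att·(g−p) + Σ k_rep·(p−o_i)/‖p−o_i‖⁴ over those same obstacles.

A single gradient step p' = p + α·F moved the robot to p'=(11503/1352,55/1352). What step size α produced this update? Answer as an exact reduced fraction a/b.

α = 1/4

F_att = 1·(g−p) = 1·(-10,-4) = (-10.0000,-4.0000)
o1: d²=61 > ρ²=57 → inactive
o2: d²=26 ≤ ρ²=57; F_rep = 22·(1,5)/26² = (0.0325,0.1627)
o3: d²=136 > ρ²=57 → inactive
o4: d²=425 > ρ²=57 → inactive
F = F_att + ΣF_rep = (-9.9675,-3.8373)
Δp = p'−p = (-2.4919,-0.9593); α = Δx/Fx = (-3369/1352) / (-3369/338) = 1/4
check: Δy/Fy = (-1297/1352) / (-1297/338) = 1/4 ✓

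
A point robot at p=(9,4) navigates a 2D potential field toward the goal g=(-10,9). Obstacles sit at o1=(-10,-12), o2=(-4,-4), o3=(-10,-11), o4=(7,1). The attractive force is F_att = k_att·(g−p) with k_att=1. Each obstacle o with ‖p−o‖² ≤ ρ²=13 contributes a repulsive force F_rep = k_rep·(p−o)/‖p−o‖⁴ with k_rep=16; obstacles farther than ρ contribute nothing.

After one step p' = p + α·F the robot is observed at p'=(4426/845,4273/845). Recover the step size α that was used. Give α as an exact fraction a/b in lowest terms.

F_att = 1·(g−p) = 1·(-19,5) = (-19.0000,5.0000)
o1: d²=617 > ρ²=13 → inactive
o2: d²=233 > ρ²=13 → inactive
o3: d²=586 > ρ²=13 → inactive
o4: d²=13 ≤ ρ²=13; F_rep = 16·(2,3)/13² = (0.1893,0.2840)
F = F_att + ΣF_rep = (-18.8107,5.2840)
Δp = p'−p = (-3.7621,1.0568); α = Δx/Fx = (-3179/845) / (-3179/169) = 1/5
check: Δy/Fy = (893/845) / (893/169) = 1/5 ✓

α = 1/5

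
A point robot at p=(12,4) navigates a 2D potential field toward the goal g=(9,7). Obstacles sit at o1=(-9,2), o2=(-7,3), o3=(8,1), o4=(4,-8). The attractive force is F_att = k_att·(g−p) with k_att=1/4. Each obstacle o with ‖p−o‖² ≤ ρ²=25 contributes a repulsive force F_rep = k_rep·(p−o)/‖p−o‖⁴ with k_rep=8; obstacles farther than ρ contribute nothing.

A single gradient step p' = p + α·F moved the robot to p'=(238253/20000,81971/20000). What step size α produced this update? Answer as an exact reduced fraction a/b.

α = 1/8

F_att = 1/4·(g−p) = 1/4·(-3,3) = (-0.7500,0.7500)
o1: d²=445 > ρ²=25 → inactive
o2: d²=362 > ρ²=25 → inactive
o3: d²=25 ≤ ρ²=25; F_rep = 8·(4,3)/25² = (0.0512,0.0384)
o4: d²=208 > ρ²=25 → inactive
F = F_att + ΣF_rep = (-0.6988,0.7884)
Δp = p'−p = (-0.0873,0.0985); α = Δx/Fx = (-1747/20000) / (-1747/2500) = 1/8
check: Δy/Fy = (1971/20000) / (1971/2500) = 1/8 ✓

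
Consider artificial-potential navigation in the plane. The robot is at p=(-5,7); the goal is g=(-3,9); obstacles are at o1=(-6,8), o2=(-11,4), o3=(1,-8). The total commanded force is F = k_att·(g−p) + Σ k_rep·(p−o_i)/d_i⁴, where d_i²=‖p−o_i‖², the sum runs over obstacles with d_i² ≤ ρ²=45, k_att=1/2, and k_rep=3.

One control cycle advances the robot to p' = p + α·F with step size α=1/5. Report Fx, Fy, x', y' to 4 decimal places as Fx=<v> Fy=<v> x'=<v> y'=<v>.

F_att = 1/2·(g−p) = 1/2·(2,2) = (1.0000,1.0000)
o1: d²=2 ≤ ρ²=45; F_rep = 3·(1,-1)/2² = (0.7500,-0.7500)
o2: d²=45 ≤ ρ²=45; F_rep = 3·(6,3)/45² = (0.0089,0.0044)
o3: d²=261 > ρ²=45 → inactive
F = F_att + ΣF_rep = (1.7589,0.2544)
p' = p + 1/5·F = (-4.6482,7.0509)

Fx=1.7589 Fy=0.2544 x'=-4.6482 y'=7.0509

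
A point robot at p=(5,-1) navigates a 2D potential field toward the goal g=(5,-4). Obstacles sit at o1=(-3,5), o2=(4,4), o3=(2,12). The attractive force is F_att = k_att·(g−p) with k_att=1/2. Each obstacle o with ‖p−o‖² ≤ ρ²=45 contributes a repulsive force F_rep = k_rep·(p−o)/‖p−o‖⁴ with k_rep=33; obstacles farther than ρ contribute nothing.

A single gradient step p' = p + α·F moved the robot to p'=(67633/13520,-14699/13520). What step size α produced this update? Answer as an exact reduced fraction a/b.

α = 1/20

F_att = 1/2·(g−p) = 1/2·(0,-3) = (0.0000,-1.5000)
o1: d²=100 > ρ²=45 → inactive
o2: d²=26 ≤ ρ²=45; F_rep = 33·(1,-5)/26² = (0.0488,-0.2441)
o3: d²=178 > ρ²=45 → inactive
F = F_att + ΣF_rep = (0.0488,-1.7441)
Δp = p'−p = (0.0024,-0.0872); α = Δx/Fx = (33/13520) / (33/676) = 1/20
check: Δy/Fy = (-1179/13520) / (-1179/676) = 1/20 ✓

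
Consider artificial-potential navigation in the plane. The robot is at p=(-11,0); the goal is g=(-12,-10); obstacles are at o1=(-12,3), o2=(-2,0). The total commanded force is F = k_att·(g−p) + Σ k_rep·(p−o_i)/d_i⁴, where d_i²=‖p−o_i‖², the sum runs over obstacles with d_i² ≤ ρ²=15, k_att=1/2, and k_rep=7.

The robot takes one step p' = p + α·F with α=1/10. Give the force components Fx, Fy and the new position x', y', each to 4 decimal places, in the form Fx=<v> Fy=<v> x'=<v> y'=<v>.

F_att = 1/2·(g−p) = 1/2·(-1,-10) = (-0.5000,-5.0000)
o1: d²=10 ≤ ρ²=15; F_rep = 7·(1,-3)/10² = (0.0700,-0.2100)
o2: d²=81 > ρ²=15 → inactive
F = F_att + ΣF_rep = (-0.4300,-5.2100)
p' = p + 1/10·F = (-11.0430,-0.5210)

Fx=-0.4300 Fy=-5.2100 x'=-11.0430 y'=-0.5210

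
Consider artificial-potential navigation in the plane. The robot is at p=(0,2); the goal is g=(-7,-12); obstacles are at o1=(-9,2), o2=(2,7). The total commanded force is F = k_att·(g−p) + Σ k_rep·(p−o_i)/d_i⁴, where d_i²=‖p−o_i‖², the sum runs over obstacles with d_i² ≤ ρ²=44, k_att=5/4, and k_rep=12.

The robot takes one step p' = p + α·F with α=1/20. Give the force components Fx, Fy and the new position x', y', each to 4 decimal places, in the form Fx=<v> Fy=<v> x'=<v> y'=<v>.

Fx=-8.7785 Fy=-17.5713 x'=-0.4389 y'=1.1214

F_att = 5/4·(g−p) = 5/4·(-7,-14) = (-8.7500,-17.5000)
o1: d²=81 > ρ²=44 → inactive
o2: d²=29 ≤ ρ²=44; F_rep = 12·(-2,-5)/29² = (-0.0285,-0.0713)
F = F_att + ΣF_rep = (-8.7785,-17.5713)
p' = p + 1/20·F = (-0.4389,1.1214)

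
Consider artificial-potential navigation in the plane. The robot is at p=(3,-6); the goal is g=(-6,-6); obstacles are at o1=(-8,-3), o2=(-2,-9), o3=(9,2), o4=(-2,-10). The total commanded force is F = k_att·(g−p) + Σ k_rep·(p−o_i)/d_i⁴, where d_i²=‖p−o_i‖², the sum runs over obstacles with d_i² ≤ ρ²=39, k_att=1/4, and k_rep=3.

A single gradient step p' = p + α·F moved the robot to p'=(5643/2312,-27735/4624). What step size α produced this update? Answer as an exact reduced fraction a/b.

F_att = 1/4·(g−p) = 1/4·(-9,0) = (-2.2500,0.0000)
o1: d²=130 > ρ²=39 → inactive
o2: d²=34 ≤ ρ²=39; F_rep = 3·(5,3)/34² = (0.0130,0.0078)
o3: d²=100 > ρ²=39 → inactive
o4: d²=41 > ρ²=39 → inactive
F = F_att + ΣF_rep = (-2.2370,0.0078)
Δp = p'−p = (-0.5593,0.0019); α = Δx/Fx = (-1293/2312) / (-1293/578) = 1/4
check: Δy/Fy = (9/4624) / (9/1156) = 1/4 ✓

α = 1/4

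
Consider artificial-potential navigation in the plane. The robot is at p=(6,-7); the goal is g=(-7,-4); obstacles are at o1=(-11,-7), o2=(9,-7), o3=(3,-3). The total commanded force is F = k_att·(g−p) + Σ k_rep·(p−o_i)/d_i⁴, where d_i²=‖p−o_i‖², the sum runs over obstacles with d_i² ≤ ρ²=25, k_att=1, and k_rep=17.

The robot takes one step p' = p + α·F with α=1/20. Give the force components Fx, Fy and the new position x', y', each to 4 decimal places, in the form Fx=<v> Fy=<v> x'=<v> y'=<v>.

F_att = 1·(g−p) = 1·(-13,3) = (-13.0000,3.0000)
o1: d²=289 > ρ²=25 → inactive
o2: d²=9 ≤ ρ²=25; F_rep = 17·(-3,0)/9² = (-0.6296,0.0000)
o3: d²=25 ≤ ρ²=25; F_rep = 17·(3,-4)/25² = (0.0816,-0.1088)
F = F_att + ΣF_rep = (-13.5480,2.8912)
p' = p + 1/20·F = (5.3226,-6.8554)

Fx=-13.5480 Fy=2.8912 x'=5.3226 y'=-6.8554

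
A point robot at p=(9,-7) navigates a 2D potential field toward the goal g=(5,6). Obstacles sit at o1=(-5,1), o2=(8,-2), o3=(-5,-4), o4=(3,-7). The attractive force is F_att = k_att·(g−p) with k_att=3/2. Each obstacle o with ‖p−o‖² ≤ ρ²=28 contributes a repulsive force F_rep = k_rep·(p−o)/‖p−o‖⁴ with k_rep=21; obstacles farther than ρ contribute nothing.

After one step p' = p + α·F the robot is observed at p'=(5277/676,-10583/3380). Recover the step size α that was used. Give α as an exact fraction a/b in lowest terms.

F_att = 3/2·(g−p) = 3/2·(-4,13) = (-6.0000,19.5000)
o1: d²=260 > ρ²=28 → inactive
o2: d²=26 ≤ ρ²=28; F_rep = 21·(1,-5)/26² = (0.0311,-0.1553)
o3: d²=205 > ρ²=28 → inactive
o4: d²=36 > ρ²=28 → inactive
F = F_att + ΣF_rep = (-5.9689,19.3447)
Δp = p'−p = (-1.1938,3.8689); α = Δx/Fx = (-807/676) / (-4035/676) = 1/5
check: Δy/Fy = (13077/3380) / (13077/676) = 1/5 ✓

α = 1/5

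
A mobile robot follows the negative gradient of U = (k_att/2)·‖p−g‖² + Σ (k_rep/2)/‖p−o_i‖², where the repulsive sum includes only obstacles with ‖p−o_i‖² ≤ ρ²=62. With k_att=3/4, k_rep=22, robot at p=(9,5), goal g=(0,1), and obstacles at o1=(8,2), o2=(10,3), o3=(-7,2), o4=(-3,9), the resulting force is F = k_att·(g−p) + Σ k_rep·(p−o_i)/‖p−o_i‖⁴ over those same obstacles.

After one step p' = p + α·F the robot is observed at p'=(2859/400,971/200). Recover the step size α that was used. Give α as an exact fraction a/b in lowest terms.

F_att = 3/4·(g−p) = 3/4·(-9,-4) = (-6.7500,-3.0000)
o1: d²=10 ≤ ρ²=62; F_rep = 22·(1,3)/10² = (0.2200,0.6600)
o2: d²=5 ≤ ρ²=62; F_rep = 22·(-1,2)/5² = (-0.8800,1.7600)
o3: d²=265 > ρ²=62 → inactive
o4: d²=160 > ρ²=62 → inactive
F = F_att + ΣF_rep = (-7.4100,-0.5800)
Δp = p'−p = (-1.8525,-0.1450); α = Δx/Fx = (-741/400) / (-741/100) = 1/4
check: Δy/Fy = (-29/200) / (-29/50) = 1/4 ✓

α = 1/4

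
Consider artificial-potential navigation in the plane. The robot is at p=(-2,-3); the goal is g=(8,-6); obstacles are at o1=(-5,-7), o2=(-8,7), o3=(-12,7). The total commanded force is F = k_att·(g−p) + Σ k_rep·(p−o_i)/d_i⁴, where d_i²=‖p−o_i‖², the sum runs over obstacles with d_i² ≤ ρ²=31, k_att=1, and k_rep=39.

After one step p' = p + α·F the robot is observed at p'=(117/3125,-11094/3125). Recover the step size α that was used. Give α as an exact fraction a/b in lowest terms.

α = 1/5

F_att = 1·(g−p) = 1·(10,-3) = (10.0000,-3.0000)
o1: d²=25 ≤ ρ²=31; F_rep = 39·(3,4)/25² = (0.1872,0.2496)
o2: d²=136 > ρ²=31 → inactive
o3: d²=200 > ρ²=31 → inactive
F = F_att + ΣF_rep = (10.1872,-2.7504)
Δp = p'−p = (2.0374,-0.5501); α = Δx/Fx = (6367/3125) / (6367/625) = 1/5
check: Δy/Fy = (-1719/3125) / (-1719/625) = 1/5 ✓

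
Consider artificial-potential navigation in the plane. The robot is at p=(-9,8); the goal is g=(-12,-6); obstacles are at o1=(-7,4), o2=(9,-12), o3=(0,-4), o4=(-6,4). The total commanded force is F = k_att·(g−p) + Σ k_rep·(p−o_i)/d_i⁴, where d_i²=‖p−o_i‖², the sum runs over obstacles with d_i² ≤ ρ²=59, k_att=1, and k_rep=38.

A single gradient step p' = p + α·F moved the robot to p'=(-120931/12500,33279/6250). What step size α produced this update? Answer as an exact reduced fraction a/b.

α = 1/5

F_att = 1·(g−p) = 1·(-3,-14) = (-3.0000,-14.0000)
o1: d²=20 ≤ ρ²=59; F_rep = 38·(-2,4)/20² = (-0.1900,0.3800)
o2: d²=724 > ρ²=59 → inactive
o3: d²=225 > ρ²=59 → inactive
o4: d²=25 ≤ ρ²=59; F_rep = 38·(-3,4)/25² = (-0.1824,0.2432)
F = F_att + ΣF_rep = (-3.3724,-13.3768)
Δp = p'−p = (-0.6745,-2.6754); α = Δx/Fx = (-8431/12500) / (-8431/2500) = 1/5
check: Δy/Fy = (-16721/6250) / (-16721/1250) = 1/5 ✓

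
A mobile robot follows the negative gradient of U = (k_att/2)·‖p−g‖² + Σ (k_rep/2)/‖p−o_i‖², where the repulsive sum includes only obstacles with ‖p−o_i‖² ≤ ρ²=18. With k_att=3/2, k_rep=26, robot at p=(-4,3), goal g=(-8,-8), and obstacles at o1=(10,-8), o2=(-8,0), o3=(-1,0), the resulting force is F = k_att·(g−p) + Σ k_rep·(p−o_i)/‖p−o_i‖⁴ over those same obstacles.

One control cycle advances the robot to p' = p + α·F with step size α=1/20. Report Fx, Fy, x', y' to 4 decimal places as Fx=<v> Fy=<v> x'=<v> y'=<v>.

Fx=-6.2407 Fy=-16.2593 x'=-4.3120 y'=2.1870

F_att = 3/2·(g−p) = 3/2·(-4,-11) = (-6.0000,-16.5000)
o1: d²=317 > ρ²=18 → inactive
o2: d²=25 > ρ²=18 → inactive
o3: d²=18 ≤ ρ²=18; F_rep = 26·(-3,3)/18² = (-0.2407,0.2407)
F = F_att + ΣF_rep = (-6.2407,-16.2593)
p' = p + 1/20·F = (-4.3120,2.1870)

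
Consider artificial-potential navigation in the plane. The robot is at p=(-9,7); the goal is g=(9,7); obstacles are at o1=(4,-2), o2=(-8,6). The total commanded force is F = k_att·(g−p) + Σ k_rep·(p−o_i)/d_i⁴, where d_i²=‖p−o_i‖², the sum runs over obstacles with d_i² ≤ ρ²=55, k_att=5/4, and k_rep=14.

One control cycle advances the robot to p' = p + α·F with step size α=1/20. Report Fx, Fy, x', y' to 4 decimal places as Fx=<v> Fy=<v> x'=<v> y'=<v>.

F_att = 5/4·(g−p) = 5/4·(18,0) = (22.5000,0.0000)
o1: d²=250 > ρ²=55 → inactive
o2: d²=2 ≤ ρ²=55; F_rep = 14·(-1,1)/2² = (-3.5000,3.5000)
F = F_att + ΣF_rep = (19.0000,3.5000)
p' = p + 1/20·F = (-8.0500,7.1750)

Fx=19.0000 Fy=3.5000 x'=-8.0500 y'=7.1750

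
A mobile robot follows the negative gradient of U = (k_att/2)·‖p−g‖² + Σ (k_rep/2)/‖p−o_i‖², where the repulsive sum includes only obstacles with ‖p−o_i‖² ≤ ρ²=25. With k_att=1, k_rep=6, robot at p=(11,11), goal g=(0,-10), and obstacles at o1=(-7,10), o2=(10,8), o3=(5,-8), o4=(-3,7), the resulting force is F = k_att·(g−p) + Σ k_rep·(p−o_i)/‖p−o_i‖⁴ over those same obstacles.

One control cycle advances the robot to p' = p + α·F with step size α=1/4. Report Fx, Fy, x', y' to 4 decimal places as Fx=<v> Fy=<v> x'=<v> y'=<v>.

F_att = 1·(g−p) = 1·(-11,-21) = (-11.0000,-21.0000)
o1: d²=325 > ρ²=25 → inactive
o2: d²=10 ≤ ρ²=25; F_rep = 6·(1,3)/10² = (0.0600,0.1800)
o3: d²=397 > ρ²=25 → inactive
o4: d²=212 > ρ²=25 → inactive
F = F_att + ΣF_rep = (-10.9400,-20.8200)
p' = p + 1/4·F = (8.2650,5.7950)

Fx=-10.9400 Fy=-20.8200 x'=8.2650 y'=5.7950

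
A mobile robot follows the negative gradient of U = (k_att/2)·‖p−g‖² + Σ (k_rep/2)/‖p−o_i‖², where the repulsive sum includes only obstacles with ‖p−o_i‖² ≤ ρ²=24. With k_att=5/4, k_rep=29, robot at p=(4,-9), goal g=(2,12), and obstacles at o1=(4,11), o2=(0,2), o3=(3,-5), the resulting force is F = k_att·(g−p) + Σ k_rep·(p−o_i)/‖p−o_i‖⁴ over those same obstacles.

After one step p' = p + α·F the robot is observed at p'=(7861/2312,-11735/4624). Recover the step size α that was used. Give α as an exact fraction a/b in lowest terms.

F_att = 5/4·(g−p) = 5/4·(-2,21) = (-2.5000,26.2500)
o1: d²=400 > ρ²=24 → inactive
o2: d²=137 > ρ²=24 → inactive
o3: d²=17 ≤ ρ²=24; F_rep = 29·(1,-4)/17² = (0.1003,-0.4014)
F = F_att + ΣF_rep = (-2.3997,25.8486)
Δp = p'−p = (-0.5999,6.4622); α = Δx/Fx = (-1387/2312) / (-1387/578) = 1/4
check: Δy/Fy = (29881/4624) / (29881/1156) = 1/4 ✓

α = 1/4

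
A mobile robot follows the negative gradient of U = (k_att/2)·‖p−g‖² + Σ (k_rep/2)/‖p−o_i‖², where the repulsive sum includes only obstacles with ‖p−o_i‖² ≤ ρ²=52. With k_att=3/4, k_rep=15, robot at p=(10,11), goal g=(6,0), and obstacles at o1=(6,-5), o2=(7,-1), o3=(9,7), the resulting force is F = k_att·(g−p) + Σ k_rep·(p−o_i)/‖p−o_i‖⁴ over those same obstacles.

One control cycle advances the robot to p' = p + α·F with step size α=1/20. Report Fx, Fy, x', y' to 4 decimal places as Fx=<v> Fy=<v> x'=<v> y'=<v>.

Fx=-2.9481 Fy=-8.0424 x'=9.8526 y'=10.5979

F_att = 3/4·(g−p) = 3/4·(-4,-11) = (-3.0000,-8.2500)
o1: d²=272 > ρ²=52 → inactive
o2: d²=153 > ρ²=52 → inactive
o3: d²=17 ≤ ρ²=52; F_rep = 15·(1,4)/17² = (0.0519,0.2076)
F = F_att + ΣF_rep = (-2.9481,-8.0424)
p' = p + 1/20·F = (9.8526,10.5979)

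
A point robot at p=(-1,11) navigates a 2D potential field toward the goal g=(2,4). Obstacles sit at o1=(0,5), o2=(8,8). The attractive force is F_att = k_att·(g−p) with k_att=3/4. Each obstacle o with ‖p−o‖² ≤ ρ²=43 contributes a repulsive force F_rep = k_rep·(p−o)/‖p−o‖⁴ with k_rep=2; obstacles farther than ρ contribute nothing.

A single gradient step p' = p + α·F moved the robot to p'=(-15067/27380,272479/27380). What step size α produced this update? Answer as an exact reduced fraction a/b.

F_att = 3/4·(g−p) = 3/4·(3,-7) = (2.2500,-5.2500)
o1: d²=37 ≤ ρ²=43; F_rep = 2·(-1,6)/37² = (-0.0015,0.0088)
o2: d²=90 > ρ²=43 → inactive
F = F_att + ΣF_rep = (2.2485,-5.2412)
Δp = p'−p = (0.4497,-1.0482); α = Δx/Fx = (12313/27380) / (12313/5476) = 1/5
check: Δy/Fy = (-28701/27380) / (-28701/5476) = 1/5 ✓

α = 1/5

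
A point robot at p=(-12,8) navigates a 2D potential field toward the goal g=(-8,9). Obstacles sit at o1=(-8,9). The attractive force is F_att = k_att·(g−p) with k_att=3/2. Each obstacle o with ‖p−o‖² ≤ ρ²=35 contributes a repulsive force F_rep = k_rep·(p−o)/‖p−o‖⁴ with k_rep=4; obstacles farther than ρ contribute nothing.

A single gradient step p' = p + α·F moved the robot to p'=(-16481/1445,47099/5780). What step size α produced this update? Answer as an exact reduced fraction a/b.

α = 1/10

F_att = 3/2·(g−p) = 3/2·(4,1) = (6.0000,1.5000)
o1: d²=17 ≤ ρ²=35; F_rep = 4·(-4,-1)/17² = (-0.0554,-0.0138)
F = F_att + ΣF_rep = (5.9446,1.4862)
Δp = p'−p = (0.5945,0.1486); α = Δx/Fx = (859/1445) / (1718/289) = 1/10
check: Δy/Fy = (859/5780) / (859/578) = 1/10 ✓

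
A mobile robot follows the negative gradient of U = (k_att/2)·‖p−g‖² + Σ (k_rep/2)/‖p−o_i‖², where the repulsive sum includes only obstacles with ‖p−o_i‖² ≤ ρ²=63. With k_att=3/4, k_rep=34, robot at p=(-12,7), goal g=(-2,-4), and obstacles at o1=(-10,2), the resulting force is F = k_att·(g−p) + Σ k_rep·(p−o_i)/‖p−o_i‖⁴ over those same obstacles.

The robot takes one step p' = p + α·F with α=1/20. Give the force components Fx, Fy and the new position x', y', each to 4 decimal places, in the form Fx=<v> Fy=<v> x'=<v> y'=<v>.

Fx=7.4191 Fy=-8.0479 x'=-11.6290 y'=6.5976

F_att = 3/4·(g−p) = 3/4·(10,-11) = (7.5000,-8.2500)
o1: d²=29 ≤ ρ²=63; F_rep = 34·(-2,5)/29² = (-0.0809,0.2021)
F = F_att + ΣF_rep = (7.4191,-8.0479)
p' = p + 1/20·F = (-11.6290,6.5976)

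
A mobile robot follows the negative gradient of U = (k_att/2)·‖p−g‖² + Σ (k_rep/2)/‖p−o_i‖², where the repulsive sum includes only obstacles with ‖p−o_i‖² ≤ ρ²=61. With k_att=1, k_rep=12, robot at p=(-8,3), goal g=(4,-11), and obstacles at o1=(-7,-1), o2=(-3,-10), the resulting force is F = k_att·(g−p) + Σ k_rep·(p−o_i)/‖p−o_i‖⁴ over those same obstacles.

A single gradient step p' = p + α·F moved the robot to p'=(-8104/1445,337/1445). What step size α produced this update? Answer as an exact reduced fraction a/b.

α = 1/5

F_att = 1·(g−p) = 1·(12,-14) = (12.0000,-14.0000)
o1: d²=17 ≤ ρ²=61; F_rep = 12·(-1,4)/17² = (-0.0415,0.1661)
o2: d²=194 > ρ²=61 → inactive
F = F_att + ΣF_rep = (11.9585,-13.8339)
Δp = p'−p = (2.3917,-2.7668); α = Δx/Fx = (3456/1445) / (3456/289) = 1/5
check: Δy/Fy = (-3998/1445) / (-3998/289) = 1/5 ✓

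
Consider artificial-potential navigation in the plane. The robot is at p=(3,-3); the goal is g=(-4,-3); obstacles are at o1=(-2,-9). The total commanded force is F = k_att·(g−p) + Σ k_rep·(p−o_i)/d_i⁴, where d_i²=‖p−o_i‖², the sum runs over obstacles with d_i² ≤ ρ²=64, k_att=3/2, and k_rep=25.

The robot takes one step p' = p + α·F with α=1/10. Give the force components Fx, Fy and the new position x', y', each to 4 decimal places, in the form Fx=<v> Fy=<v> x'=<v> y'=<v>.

F_att = 3/2·(g−p) = 3/2·(-7,0) = (-10.5000,0.0000)
o1: d²=61 ≤ ρ²=64; F_rep = 25·(5,6)/61² = (0.0336,0.0403)
F = F_att + ΣF_rep = (-10.4664,0.0403)
p' = p + 1/10·F = (1.9534,-2.9960)

Fx=-10.4664 Fy=0.0403 x'=1.9534 y'=-2.9960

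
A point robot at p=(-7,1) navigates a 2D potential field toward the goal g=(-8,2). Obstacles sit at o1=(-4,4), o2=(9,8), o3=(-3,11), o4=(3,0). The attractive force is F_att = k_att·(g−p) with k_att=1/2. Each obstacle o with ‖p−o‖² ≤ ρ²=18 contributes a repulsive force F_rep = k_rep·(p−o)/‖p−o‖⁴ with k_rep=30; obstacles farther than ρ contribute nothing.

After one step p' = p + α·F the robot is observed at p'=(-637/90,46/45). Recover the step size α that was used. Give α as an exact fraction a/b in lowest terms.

F_att = 1/2·(g−p) = 1/2·(-1,1) = (-0.5000,0.5000)
o1: d²=18 ≤ ρ²=18; F_rep = 30·(-3,-3)/18² = (-0.2778,-0.2778)
o2: d²=305 > ρ²=18 → inactive
o3: d²=116 > ρ²=18 → inactive
o4: d²=101 > ρ²=18 → inactive
F = F_att + ΣF_rep = (-0.7778,0.2222)
Δp = p'−p = (-0.0778,0.0222); α = Δx/Fx = (-7/90) / (-7/9) = 1/10
check: Δy/Fy = (1/45) / (2/9) = 1/10 ✓

α = 1/10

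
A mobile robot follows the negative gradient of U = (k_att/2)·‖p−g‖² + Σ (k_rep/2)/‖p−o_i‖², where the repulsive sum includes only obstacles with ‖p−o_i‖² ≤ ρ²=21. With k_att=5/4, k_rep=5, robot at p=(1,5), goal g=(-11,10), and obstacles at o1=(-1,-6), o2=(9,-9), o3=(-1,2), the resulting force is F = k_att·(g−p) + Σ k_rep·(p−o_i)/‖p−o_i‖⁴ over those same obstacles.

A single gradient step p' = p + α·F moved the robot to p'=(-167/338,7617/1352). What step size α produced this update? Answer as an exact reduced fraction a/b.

α = 1/10

F_att = 5/4·(g−p) = 5/4·(-12,5) = (-15.0000,6.2500)
o1: d²=125 > ρ²=21 → inactive
o2: d²=260 > ρ²=21 → inactive
o3: d²=13 ≤ ρ²=21; F_rep = 5·(2,3)/13² = (0.0592,0.0888)
F = F_att + ΣF_rep = (-14.9408,6.3388)
Δp = p'−p = (-1.4941,0.6339); α = Δx/Fx = (-505/338) / (-2525/169) = 1/10
check: Δy/Fy = (857/1352) / (4285/676) = 1/10 ✓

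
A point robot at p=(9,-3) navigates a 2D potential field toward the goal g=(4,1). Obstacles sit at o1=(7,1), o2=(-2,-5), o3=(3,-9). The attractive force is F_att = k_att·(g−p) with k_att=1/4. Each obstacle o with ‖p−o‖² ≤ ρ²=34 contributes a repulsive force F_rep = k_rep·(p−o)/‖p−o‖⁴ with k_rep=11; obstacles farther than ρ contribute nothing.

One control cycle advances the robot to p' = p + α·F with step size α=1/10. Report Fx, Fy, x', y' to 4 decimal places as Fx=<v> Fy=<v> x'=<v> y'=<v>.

Fx=-1.1950 Fy=0.8900 x'=8.8805 y'=-2.9110

F_att = 1/4·(g−p) = 1/4·(-5,4) = (-1.2500,1.0000)
o1: d²=20 ≤ ρ²=34; F_rep = 11·(2,-4)/20² = (0.0550,-0.1100)
o2: d²=125 > ρ²=34 → inactive
o3: d²=72 > ρ²=34 → inactive
F = F_att + ΣF_rep = (-1.1950,0.8900)
p' = p + 1/10·F = (8.8805,-2.9110)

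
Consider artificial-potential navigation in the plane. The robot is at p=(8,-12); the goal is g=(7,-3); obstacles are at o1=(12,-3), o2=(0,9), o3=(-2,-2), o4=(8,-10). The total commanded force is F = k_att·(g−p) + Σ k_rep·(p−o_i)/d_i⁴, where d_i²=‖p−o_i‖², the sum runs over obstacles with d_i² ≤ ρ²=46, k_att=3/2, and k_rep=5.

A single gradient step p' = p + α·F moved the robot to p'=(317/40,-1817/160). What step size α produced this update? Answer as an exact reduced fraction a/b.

α = 1/20

F_att = 3/2·(g−p) = 3/2·(-1,9) = (-1.5000,13.5000)
o1: d²=97 > ρ²=46 → inactive
o2: d²=505 > ρ²=46 → inactive
o3: d²=200 > ρ²=46 → inactive
o4: d²=4 ≤ ρ²=46; F_rep = 5·(0,-2)/4² = (0.0000,-0.6250)
F = F_att + ΣF_rep = (-1.5000,12.8750)
Δp = p'−p = (-0.0750,0.6438); α = Δx/Fx = (-3/40) / (-3/2) = 1/20
check: Δy/Fy = (103/160) / (103/8) = 1/20 ✓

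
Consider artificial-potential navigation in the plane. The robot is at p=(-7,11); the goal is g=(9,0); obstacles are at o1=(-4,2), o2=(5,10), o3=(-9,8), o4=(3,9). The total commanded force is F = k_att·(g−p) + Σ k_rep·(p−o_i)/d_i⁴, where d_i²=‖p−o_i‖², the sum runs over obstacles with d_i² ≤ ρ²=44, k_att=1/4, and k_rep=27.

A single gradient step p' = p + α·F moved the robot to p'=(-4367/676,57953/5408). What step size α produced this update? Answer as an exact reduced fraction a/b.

α = 1/8

F_att = 1/4·(g−p) = 1/4·(16,-11) = (4.0000,-2.7500)
o1: d²=90 > ρ²=44 → inactive
o2: d²=145 > ρ²=44 → inactive
o3: d²=13 ≤ ρ²=44; F_rep = 27·(2,3)/13² = (0.3195,0.4793)
o4: d²=104 > ρ²=44 → inactive
F = F_att + ΣF_rep = (4.3195,-2.2707)
Δp = p'−p = (0.5399,-0.2838); α = Δx/Fx = (365/676) / (730/169) = 1/8
check: Δy/Fy = (-1535/5408) / (-1535/676) = 1/8 ✓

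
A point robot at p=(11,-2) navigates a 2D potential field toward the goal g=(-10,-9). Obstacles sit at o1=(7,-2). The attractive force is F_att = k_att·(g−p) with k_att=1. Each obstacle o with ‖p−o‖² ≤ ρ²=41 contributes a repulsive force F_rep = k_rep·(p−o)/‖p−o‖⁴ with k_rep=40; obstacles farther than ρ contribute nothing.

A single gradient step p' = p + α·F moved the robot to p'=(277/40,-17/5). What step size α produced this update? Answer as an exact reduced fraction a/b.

α = 1/5

F_att = 1·(g−p) = 1·(-21,-7) = (-21.0000,-7.0000)
o1: d²=16 ≤ ρ²=41; F_rep = 40·(4,0)/16² = (0.6250,0.0000)
F = F_att + ΣF_rep = (-20.3750,-7.0000)
Δp = p'−p = (-4.0750,-1.4000); α = Δx/Fx = (-163/40) / (-163/8) = 1/5
check: Δy/Fy = (-7/5) / (-7) = 1/5 ✓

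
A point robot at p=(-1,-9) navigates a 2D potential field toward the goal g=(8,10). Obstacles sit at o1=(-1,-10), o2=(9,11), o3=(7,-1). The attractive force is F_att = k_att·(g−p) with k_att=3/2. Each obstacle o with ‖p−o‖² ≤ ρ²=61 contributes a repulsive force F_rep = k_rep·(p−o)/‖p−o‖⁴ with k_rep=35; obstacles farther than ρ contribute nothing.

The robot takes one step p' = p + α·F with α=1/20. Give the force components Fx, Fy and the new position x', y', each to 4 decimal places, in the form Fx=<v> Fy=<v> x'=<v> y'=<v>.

Fx=13.5000 Fy=63.5000 x'=-0.3250 y'=-5.8250

F_att = 3/2·(g−p) = 3/2·(9,19) = (13.5000,28.5000)
o1: d²=1 ≤ ρ²=61; F_rep = 35·(0,1)/1² = (0.0000,35.0000)
o2: d²=500 > ρ²=61 → inactive
o3: d²=128 > ρ²=61 → inactive
F = F_att + ΣF_rep = (13.5000,63.5000)
p' = p + 1/20·F = (-0.3250,-5.8250)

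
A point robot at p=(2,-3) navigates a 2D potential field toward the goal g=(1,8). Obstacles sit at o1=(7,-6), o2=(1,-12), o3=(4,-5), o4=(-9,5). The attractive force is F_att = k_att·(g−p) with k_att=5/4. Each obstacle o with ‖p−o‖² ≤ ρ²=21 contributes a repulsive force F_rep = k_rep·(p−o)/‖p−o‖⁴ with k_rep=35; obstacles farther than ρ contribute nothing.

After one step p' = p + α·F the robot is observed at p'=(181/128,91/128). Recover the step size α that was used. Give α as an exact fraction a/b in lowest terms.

α = 1/4

F_att = 5/4·(g−p) = 5/4·(-1,11) = (-1.2500,13.7500)
o1: d²=34 > ρ²=21 → inactive
o2: d²=82 > ρ²=21 → inactive
o3: d²=8 ≤ ρ²=21; F_rep = 35·(-2,2)/8² = (-1.0938,1.0938)
o4: d²=185 > ρ²=21 → inactive
F = F_att + ΣF_rep = (-2.3438,14.8438)
Δp = p'−p = (-0.5859,3.7109); α = Δx/Fx = (-75/128) / (-75/32) = 1/4
check: Δy/Fy = (475/128) / (475/32) = 1/4 ✓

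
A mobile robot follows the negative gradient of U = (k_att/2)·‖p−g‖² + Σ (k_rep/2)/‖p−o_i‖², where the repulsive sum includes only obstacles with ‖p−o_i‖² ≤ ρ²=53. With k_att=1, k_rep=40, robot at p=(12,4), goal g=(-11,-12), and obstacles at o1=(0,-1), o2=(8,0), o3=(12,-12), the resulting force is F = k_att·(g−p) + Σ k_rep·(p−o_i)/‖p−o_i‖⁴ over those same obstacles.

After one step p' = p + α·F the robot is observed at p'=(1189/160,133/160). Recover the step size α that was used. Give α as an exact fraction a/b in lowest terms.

α = 1/5

F_att = 1·(g−p) = 1·(-23,-16) = (-23.0000,-16.0000)
o1: d²=169 > ρ²=53 → inactive
o2: d²=32 ≤ ρ²=53; F_rep = 40·(4,4)/32² = (0.1562,0.1562)
o3: d²=256 > ρ²=53 → inactive
F = F_att + ΣF_rep = (-22.8438,-15.8438)
Δp = p'−p = (-4.5687,-3.1688); α = Δx/Fx = (-731/160) / (-731/32) = 1/5
check: Δy/Fy = (-507/160) / (-507/32) = 1/5 ✓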